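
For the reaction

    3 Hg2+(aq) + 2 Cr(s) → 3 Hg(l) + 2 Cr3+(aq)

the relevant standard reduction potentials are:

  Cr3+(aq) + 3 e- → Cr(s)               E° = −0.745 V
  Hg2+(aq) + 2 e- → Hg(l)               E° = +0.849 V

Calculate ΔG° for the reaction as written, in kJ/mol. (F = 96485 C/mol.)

−923 kJ/mol

In the reaction as written Hg2+(aq) is reduced, so the Hg²⁺/Hg couple is the cathode and Cr³⁺/Cr is the anode.
E°cell = +0.849 − (−0.745) = +1.594 V; balancing electrons gives n = 6.
ΔG° = −nFE°cell = −(6)(96485)(+1.594) J/mol = −923 kJ/mol.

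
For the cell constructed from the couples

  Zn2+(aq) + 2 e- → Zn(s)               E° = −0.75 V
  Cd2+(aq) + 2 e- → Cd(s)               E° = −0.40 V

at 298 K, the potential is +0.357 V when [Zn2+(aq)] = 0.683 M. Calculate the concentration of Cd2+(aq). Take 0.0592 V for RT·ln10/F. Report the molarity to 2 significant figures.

1.2 M

The Cd²⁺/Cd couple has the larger reduction potential, so it is the cathode: E°cell = −0.40 − (−0.75) = +0.35 V and n = 2.
Rearranging E = E° − (0.0592/n)·log Q gives log Q = 2(+0.35 − (+0.357))/0.0592 = −0.236.
The balanced reaction is Cd2+(aq) + Zn(s) → Cd(s) + Zn2+(aq), so Q = [Zn2+(aq)] / [Cd2+(aq)].
Isolating [Cd2+(aq)] in Q = 10^{−0.236} yields log [Cd2+(aq)] = 0.070, i.e. 1.2 M.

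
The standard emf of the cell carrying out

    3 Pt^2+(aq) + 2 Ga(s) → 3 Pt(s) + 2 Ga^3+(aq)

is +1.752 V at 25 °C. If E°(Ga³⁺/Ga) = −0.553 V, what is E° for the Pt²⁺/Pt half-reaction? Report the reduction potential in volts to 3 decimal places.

+1.199 V

In the reaction as written the Pt²⁺/Pt couple is reduced (cathode) and Ga³⁺/Ga is oxidized (anode), so E°cell = E°(Pt²⁺/Pt) − E°(Ga³⁺/Ga).
E°(Pt²⁺/Pt) = E°cell + E°(anode) = +1.752 + (−0.553) = +1.199 V.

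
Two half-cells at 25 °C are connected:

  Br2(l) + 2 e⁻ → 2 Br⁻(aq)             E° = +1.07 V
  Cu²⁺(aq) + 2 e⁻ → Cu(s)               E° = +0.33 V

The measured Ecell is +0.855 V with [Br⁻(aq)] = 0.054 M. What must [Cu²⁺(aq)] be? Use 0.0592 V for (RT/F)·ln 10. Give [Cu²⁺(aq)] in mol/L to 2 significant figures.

0.045 M

Br₂/Br⁻ is the cathode (higher E°); E°cell = +1.07 − (+0.33) = +0.74 V with n = 2.
Since E = E° − (0.0592/n)·log Q, log Q = n(E° − E)/0.0592 = −3.885.
The balanced reaction is Br2(l) + Cu(s) → 2 Br⁻(aq) + Cu²⁺(aq), so Q = [Br⁻(aq)]^2·[Cu²⁺(aq)].
Isolating [Cu²⁺(aq)] in Q = 10^{−3.885} yields log [Cu²⁺(aq)] = −1.350, i.e. 0.045 M.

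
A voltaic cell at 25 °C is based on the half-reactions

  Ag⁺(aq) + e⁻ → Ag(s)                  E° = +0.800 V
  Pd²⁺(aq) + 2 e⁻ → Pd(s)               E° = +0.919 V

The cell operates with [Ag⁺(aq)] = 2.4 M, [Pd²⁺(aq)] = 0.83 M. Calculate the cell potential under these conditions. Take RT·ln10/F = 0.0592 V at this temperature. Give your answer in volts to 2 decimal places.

+0.09 V

The Pd²⁺/Pd couple has the more positive E°, so it is the cathode; Ag⁺/Ag is the anode.
The standard potential is +0.919 − (+0.800) = +0.119 V and the balanced reaction transfers n = 2 electrons.
For the overall reaction Pd²⁺(aq) + 2 Ag(s) → Pd(s) + 2 Ag⁺(aq), Q = [Ag⁺(aq)]^2 / [Pd²⁺(aq)] = 6.94, giving log Q = 0.841.
E = E° − (0.0592/n)·log Q = +0.119 − (0.0592/2)(0.841) = +0.09 V.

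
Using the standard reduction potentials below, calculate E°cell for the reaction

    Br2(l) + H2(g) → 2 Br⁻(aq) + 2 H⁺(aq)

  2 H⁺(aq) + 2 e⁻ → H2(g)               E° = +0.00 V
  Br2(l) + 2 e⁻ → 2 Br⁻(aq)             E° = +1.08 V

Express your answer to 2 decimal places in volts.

In the reaction as written, Br2(l) is reduced (cathode) and H⁺(aq) is produced by oxidation at the anode.
E°cell = E°(cathode) − E°(anode) = +1.08 − (+0.00) = +1.08 V.

+1.08 V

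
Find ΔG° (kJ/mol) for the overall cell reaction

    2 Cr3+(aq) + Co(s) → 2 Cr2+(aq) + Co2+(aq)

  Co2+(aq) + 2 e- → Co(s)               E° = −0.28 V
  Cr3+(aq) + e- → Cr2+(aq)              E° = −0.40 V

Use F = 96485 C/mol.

+23.2 kJ/mol

In the reaction as written Cr3+(aq) is reduced, so the Cr³⁺/Cr²⁺ couple is the cathode and Co²⁺/Co is the anode.
E°cell = −0.40 − (−0.28) = −0.12 V; balancing electrons gives n = 2.
ΔG° = −nFE°cell = −(2)(96485)(−0.12) J/mol = +23.2 kJ/mol.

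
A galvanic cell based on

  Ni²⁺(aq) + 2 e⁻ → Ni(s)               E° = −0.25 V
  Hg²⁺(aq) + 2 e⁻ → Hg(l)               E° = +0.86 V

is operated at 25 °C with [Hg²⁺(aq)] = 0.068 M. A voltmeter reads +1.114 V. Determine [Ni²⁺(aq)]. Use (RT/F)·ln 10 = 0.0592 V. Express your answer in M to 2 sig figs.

0.050 M

The Hg²⁺/Hg couple has the larger reduction potential, so it is the cathode: E°cell = +0.86 − (−0.25) = +1.11 V and n = 2.
Since E = E° − (0.0592/n)·log Q, log Q = n(E° − E)/0.0592 = −0.135.
The balanced reaction is Hg²⁺(aq) + Ni(s) → Hg(l) + Ni²⁺(aq), so Q = [Ni²⁺(aq)] / [Hg²⁺(aq)].
Solving for the unknown gives log [Ni²⁺(aq)] = −1.302, so [Ni²⁺(aq)] ≈ 0.050 M.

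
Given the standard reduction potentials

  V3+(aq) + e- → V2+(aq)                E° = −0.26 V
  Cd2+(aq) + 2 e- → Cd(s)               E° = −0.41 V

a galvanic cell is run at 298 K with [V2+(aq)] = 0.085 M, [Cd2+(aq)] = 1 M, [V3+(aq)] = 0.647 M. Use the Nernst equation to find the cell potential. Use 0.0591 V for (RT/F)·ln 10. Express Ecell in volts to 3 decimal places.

The V³⁺/V²⁺ couple has the more positive E°, so it is the cathode; Cd²⁺/Cd is the anode.
The standard potential is −0.26 − (−0.41) = +0.15 V and the balanced reaction transfers n = 2 electrons.
Balancing gives 2 V3+(aq) + Cd(s) → 2 V2+(aq) + Cd2+(aq); hence Q = ([V2+(aq)]^2·[Cd2+(aq)]) / [V3+(aq)]^2 = 0.0173 (log Q = −1.763).
By the Nernst equation, E = +0.15 − (0.0591/2)·(−1.763) = +0.202 V.

+0.202 V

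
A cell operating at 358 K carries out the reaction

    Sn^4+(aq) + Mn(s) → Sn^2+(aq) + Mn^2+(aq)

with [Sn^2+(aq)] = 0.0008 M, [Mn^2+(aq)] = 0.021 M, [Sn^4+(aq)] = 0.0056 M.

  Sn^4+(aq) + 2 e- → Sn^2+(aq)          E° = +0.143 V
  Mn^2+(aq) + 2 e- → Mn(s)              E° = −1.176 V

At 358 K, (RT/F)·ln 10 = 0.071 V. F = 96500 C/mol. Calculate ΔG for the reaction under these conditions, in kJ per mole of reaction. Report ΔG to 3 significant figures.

−272 kJ/mol

With Sn⁴⁺/Sn²⁺ reduced at the cathode, E°cell = +0.143 − (−1.176) = +1.319 V and n = 2.
Q = ([Sn^2+(aq)]·[Mn^2+(aq)]) / [Sn^4+(aq)] = 0.003, so log Q = −2.523 and E = +1.319 − (0.071/2)(−2.523) = +1.4086 V.
ΔG = −nFE = −(2)(96500)(+1.4086) J/mol = −272 kJ/mol.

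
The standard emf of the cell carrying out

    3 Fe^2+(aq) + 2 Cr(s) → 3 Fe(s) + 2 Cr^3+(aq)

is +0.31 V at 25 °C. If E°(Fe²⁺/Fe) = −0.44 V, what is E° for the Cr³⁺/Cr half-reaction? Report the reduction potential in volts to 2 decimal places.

−0.75 V

In the reaction as written the Fe²⁺/Fe couple is reduced (cathode) and Cr³⁺/Cr is oxidized (anode), so E°cell = E°(Fe²⁺/Fe) − E°(Cr³⁺/Cr).
E°(Cr³⁺/Cr) = E°(cathode) − E°cell = −0.44 − (+0.31) = −0.75 V.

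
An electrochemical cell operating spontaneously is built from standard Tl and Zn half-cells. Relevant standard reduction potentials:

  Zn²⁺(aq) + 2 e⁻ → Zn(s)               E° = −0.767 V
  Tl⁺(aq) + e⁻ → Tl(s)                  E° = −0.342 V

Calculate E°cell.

Of the two couples in this cell, the one with the more positive reduction potential is reduced at the cathode: here that is Tl⁺/Tl (−0.342 V); Zn²⁺/Zn (−0.767 V) is the anode.
E°cell = E°(cathode) − E°(anode) = −0.342 − (−0.767) = +0.425 V.

+0.425 V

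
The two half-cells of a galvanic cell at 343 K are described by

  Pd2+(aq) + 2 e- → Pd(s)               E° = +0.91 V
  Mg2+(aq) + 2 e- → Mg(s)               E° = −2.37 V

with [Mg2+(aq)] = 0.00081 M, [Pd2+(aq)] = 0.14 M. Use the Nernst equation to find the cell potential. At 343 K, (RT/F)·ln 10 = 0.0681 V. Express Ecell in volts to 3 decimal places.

+3.356 V

The Pd²⁺/Pd couple has the more positive E°, so it is the cathode; Mg²⁺/Mg is the anode.
E°cell = E°cat − E°an = +0.91 − (−2.37) = +3.28 V; n = 2.
Balancing gives Pd2+(aq) + Mg(s) → Pd(s) + Mg2+(aq); hence Q = [Mg2+(aq)] / [Pd2+(aq)] = 0.00579 (log Q = −2.238).
By the Nernst equation, E = +3.28 − (0.0681/2)·(−2.238) = +3.356 V.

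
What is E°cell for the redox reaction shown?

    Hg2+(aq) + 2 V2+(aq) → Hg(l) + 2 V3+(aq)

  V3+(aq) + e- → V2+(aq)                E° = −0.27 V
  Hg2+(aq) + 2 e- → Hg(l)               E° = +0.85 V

+1.12 V

Hg2+(aq) gains electrons, so the Hg²⁺/Hg couple is the cathode; the V³⁺/V²⁺ couple is the anode.
E°cell = E°(cathode) − E°(anode) = +0.85 − (−0.27) = +1.12 V.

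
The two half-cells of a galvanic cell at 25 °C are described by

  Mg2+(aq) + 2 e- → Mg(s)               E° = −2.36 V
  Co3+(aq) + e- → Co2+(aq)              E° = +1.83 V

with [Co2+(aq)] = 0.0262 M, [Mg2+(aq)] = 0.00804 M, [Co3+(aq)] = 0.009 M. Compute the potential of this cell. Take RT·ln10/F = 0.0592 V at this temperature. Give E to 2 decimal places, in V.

Co³⁺/Co²⁺ is reduced (cathode, E° = +1.83 V) and Mg²⁺/Mg is oxidized (anode).
The standard potential is +1.83 − (−2.36) = +4.19 V and the balanced reaction transfers n = 2 electrons.
The balanced reaction is 2 Co3+(aq) + Mg(s) → 2 Co2+(aq) + Mg2+(aq), so Q = ([Co2+(aq)]^2·[Mg2+(aq)]) / [Co3+(aq)]^2 = 0.0681 and log Q = −1.167.
By the Nernst equation, E = +4.19 − (0.0592/2)·(−1.167) = +4.22 V.

+4.22 V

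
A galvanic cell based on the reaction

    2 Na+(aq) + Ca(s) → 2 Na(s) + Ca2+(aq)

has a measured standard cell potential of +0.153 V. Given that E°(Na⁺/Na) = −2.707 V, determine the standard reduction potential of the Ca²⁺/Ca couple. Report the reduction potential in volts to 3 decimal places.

−2.860 V

In the reaction as written the Na⁺/Na couple is reduced (cathode) and Ca²⁺/Ca is oxidized (anode), so E°cell = E°(Na⁺/Na) − E°(Ca²⁺/Ca).
E°(Ca²⁺/Ca) = E°(cathode) − E°cell = −2.707 − (+0.153) = −2.860 V.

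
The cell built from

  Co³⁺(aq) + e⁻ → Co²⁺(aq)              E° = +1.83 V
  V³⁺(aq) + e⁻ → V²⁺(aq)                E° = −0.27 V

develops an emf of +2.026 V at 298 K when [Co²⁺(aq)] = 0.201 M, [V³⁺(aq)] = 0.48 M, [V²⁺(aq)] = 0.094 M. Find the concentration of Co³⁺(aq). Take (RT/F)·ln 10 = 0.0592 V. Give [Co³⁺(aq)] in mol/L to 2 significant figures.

0.058 M

Co³⁺/Co²⁺ is the cathode (higher E°); E°cell = +1.83 − (−0.27) = +2.10 V with n = 1.
From the Nernst equation, log Q = n(E° − E)/0.0592 = 1·(+2.10 − (+2.026))/0.0592 = 1.250.
For Co³⁺(aq) + V²⁺(aq) → Co²⁺(aq) + V³⁺(aq), the reaction quotient is Q = ([Co²⁺(aq)]·[V³⁺(aq)]) / ([Co³⁺(aq)]·[V²⁺(aq)]).
Substituting the known concentrations and solving, log [Co³⁺(aq)] = −1.239 and [Co³⁺(aq)] = 0.058 M.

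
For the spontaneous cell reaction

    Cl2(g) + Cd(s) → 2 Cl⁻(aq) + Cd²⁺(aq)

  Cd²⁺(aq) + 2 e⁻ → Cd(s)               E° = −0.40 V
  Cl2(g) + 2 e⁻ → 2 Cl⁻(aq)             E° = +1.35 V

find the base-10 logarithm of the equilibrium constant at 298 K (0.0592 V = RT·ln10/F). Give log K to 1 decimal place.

log K = 59.1

The Cl₂/Cl⁻ couple is reduced (cathode); E°cell = +1.35 − (−0.40) = +1.75 V with n = 2.
At equilibrium E = 0, so log K = nE°cell / 0.0592 = (2)(+1.75) / 0.0592 = 59.1.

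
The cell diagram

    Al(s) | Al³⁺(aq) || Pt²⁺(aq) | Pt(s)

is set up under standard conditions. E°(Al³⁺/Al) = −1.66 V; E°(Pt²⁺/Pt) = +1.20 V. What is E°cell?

+2.86 V

By convention the left-hand electrode in cell notation is the anode (oxidation) and the right-hand electrode is the cathode (reduction).
E°cell = E°(right) − E°(left) = +1.20 − (−1.66) = +2.86 V.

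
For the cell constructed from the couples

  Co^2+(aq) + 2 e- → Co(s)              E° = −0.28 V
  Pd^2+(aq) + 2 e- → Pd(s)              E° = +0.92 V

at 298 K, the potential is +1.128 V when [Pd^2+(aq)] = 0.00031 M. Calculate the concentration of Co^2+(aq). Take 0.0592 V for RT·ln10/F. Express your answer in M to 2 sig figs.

With Pd²⁺/Pd at the cathode and Co²⁺/Co at the anode, E°cell = +0.92 − (−0.28) = +1.20 V (n = 2).
Since E = E° − (0.0592/n)·log Q, log Q = n(E° − E)/0.0592 = 2.432.
Balancing electrons gives Pd^2+(aq) + Co(s) → Pd(s) + Co^2+(aq); thus Q = [Co^2+(aq)] / [Pd^2+(aq)].
Substituting the known concentrations and solving, log [Co^2+(aq)] = −1.077 and [Co^2+(aq)] = 0.084 M.

0.084 M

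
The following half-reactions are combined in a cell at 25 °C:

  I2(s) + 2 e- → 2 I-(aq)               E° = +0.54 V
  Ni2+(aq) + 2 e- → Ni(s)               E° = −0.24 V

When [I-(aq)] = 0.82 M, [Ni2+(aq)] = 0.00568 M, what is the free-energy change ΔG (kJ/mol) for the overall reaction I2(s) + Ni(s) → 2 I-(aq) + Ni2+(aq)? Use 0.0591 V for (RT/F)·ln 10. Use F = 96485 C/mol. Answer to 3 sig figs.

With I₂/I⁻ reduced at the cathode, E°cell = +0.54 − (−0.24) = +0.78 V and n = 2.
Here Q = [I-(aq)]^2·[Ni2+(aq)] = 0.00382 (log Q = −2.418), giving E = +0.78 − (0.0591/2)·(−2.418) = +0.8515 V.
Finally ΔG = −nFE = −(2)(96485 C/mol)(+0.8515 V) = −164 kJ/mol.

−164 kJ/mol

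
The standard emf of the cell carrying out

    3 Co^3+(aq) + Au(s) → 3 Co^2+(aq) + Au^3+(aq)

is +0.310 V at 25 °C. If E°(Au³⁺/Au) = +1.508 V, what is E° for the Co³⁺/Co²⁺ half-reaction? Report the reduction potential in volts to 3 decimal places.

+1.818 V

In the reaction as written the Co³⁺/Co²⁺ couple is reduced (cathode) and Au³⁺/Au is oxidized (anode), so E°cell = E°(Co³⁺/Co²⁺) − E°(Au³⁺/Au).
E°(Co³⁺/Co²⁺) = E°cell + E°(anode) = +0.310 + (+1.508) = +1.818 V.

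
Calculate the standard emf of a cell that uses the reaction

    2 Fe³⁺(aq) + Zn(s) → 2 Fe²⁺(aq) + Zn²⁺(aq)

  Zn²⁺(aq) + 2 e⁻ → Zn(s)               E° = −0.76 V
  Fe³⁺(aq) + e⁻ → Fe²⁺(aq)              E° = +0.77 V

+1.53 V

Fe³⁺(aq) gains electrons, so the Fe³⁺/Fe²⁺ couple is the cathode; the Zn²⁺/Zn couple is the anode.
E°cell = E°(cathode) − E°(anode) = +0.77 − (−0.76) = +1.53 V.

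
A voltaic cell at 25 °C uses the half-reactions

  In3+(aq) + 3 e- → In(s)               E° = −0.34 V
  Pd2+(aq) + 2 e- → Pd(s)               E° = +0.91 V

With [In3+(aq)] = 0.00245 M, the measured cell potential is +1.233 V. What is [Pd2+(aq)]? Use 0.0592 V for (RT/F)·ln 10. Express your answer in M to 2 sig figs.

0.0048 M

The Pd²⁺/Pd couple has the larger reduction potential, so it is the cathode: E°cell = +0.91 − (−0.34) = +1.25 V and n = 6.
Since E = E° − (0.0592/n)·log Q, log Q = n(E° − E)/0.0592 = 1.723.
The balanced reaction is 3 Pd2+(aq) + 2 In(s) → 3 Pd(s) + 2 In3+(aq), so Q = [In3+(aq)]^2 / [Pd2+(aq)]^3.
Solving for the unknown gives log [Pd2+(aq)] = −2.315, so [Pd2+(aq)] ≈ 0.0048 M.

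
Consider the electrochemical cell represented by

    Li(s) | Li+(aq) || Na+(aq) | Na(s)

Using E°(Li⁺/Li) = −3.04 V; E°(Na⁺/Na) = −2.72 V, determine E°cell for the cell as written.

By convention the left-hand electrode in cell notation is the anode (oxidation) and the right-hand electrode is the cathode (reduction).
E°cell = E°(right) − E°(left) = −2.72 − (−3.04) = +0.32 V.

+0.32 V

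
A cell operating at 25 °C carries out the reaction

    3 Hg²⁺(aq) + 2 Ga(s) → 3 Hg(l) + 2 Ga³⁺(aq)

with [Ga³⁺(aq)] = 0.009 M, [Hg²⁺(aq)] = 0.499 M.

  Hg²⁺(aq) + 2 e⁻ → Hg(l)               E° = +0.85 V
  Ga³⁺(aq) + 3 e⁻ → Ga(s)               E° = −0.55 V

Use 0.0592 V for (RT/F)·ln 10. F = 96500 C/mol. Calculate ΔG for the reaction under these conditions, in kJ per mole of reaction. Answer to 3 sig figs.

−829 kJ/mol

With Hg²⁺/Hg reduced at the cathode, E°cell = +0.85 − (−0.55) = +1.40 V and n = 6.
Here Q = [Ga³⁺(aq)]^2 / [Hg²⁺(aq)]^3 = 0.000652 (log Q = −3.186), giving E = +1.40 − (0.0592/6)·(−3.186) = +1.4314 V.
ΔG = −nFE = −(6)(96500)(+1.4314) J/mol = −829 kJ/mol.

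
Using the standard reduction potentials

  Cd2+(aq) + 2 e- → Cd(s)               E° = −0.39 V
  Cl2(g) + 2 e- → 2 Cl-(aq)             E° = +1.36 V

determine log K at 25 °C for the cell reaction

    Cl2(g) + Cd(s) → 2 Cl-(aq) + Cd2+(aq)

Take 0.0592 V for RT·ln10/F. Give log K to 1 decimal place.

The Cl₂/Cl⁻ couple is reduced (cathode); E°cell = +1.36 − (−0.39) = +1.75 V with n = 2.
At equilibrium E = 0, so log K = nE°cell / 0.0592 = (2)(+1.75) / 0.0592 = 59.1.

log K = 59.1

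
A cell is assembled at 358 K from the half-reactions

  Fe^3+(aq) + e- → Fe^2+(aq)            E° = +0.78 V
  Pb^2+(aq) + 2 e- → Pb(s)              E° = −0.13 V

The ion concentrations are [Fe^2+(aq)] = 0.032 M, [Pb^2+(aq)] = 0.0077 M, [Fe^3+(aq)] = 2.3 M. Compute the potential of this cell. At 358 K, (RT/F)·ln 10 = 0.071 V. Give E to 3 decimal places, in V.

The Fe³⁺/Fe²⁺ couple has the more positive E°, so it is the cathode; Pb²⁺/Pb is the anode.
E°cell = +0.78 − (−0.13) = +0.91 V, with n = 2 electrons transferred.
Balancing gives 2 Fe^3+(aq) + Pb(s) → 2 Fe^2+(aq) + Pb^2+(aq); hence Q = ([Fe^2+(aq)]^2·[Pb^2+(aq)]) / [Fe^3+(aq)]^2 = 1.49×10^−6 (log Q = −5.827).
Applying E = E° − (RT ln10/nF)·log Q gives +0.91 − (0.071/2)(−5.827) = +1.117 V.

+1.117 V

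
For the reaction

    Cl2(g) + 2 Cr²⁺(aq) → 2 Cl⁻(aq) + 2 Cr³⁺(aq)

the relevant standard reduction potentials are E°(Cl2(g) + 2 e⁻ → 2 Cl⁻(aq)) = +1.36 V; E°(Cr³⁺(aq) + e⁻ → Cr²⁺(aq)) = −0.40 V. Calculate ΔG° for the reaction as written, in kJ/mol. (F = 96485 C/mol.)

−340 kJ/mol

In the reaction as written Cl2(g) is reduced, so the Cl₂/Cl⁻ couple is the cathode and Cr³⁺/Cr²⁺ is the anode.
E°cell = +1.36 − (−0.40) = +1.76 V; balancing electrons gives n = 2.
ΔG° = −nFE°cell = −(2)(96485)(+1.76) J/mol = −340 kJ/mol.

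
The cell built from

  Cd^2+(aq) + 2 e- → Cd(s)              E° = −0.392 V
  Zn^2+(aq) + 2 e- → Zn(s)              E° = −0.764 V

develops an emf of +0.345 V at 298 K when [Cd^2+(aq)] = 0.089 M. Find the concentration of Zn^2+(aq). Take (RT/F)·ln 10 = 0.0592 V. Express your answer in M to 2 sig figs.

Cd²⁺/Cd is the cathode (higher E°); E°cell = −0.392 − (−0.764) = +0.372 V with n = 2.
Rearranging E = E° − (0.0592/n)·log Q gives log Q = 2(+0.372 − (+0.345))/0.0592 = 0.912.
For Cd^2+(aq) + Zn(s) → Cd(s) + Zn^2+(aq), the reaction quotient is Q = [Zn^2+(aq)] / [Cd^2+(aq)].
Substituting the known concentrations and solving, log [Zn^2+(aq)] = −0.139 and [Zn^2+(aq)] = 0.73 M.

0.73 M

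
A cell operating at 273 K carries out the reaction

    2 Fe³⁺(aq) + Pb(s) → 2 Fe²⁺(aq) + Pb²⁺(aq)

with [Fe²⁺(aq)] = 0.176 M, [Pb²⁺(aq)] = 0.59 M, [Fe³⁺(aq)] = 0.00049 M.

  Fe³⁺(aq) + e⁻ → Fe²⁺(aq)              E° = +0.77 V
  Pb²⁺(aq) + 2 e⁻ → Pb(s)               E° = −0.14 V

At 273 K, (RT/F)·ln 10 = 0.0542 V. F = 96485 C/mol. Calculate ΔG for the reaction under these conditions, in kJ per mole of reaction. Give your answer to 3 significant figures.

−150 kJ/mol

E°cell = +0.77 − (−0.14) = +0.91 V; the balanced reaction transfers n = 2 electrons.
Here Q = ([Fe²⁺(aq)]^2·[Pb²⁺(aq)]) / [Fe³⁺(aq)]^2 = 7.61×10^4 (log Q = 4.881), giving E = +0.91 − (0.0542/2)·(4.881) = +0.7777 V.
ΔG = −nFE = −(2)(96485)(+0.7777) J/mol = −150 kJ/mol.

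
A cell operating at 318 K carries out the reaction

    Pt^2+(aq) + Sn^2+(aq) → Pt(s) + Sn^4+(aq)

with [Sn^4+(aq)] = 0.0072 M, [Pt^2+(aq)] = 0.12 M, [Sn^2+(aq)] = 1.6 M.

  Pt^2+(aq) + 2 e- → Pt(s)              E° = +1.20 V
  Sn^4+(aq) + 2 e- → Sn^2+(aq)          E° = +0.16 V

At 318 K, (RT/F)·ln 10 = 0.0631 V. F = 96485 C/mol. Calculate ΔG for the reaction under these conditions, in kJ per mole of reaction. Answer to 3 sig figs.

−209 kJ/mol

The standard cell potential is +1.20 − (+0.16) = +1.04 V, with n = 2 electrons in the balanced equation.
The reaction quotient is [Sn^4+(aq)] / ([Pt^2+(aq)]·[Sn^2+(aq)]) = 0.0375; by Nernst, E = +1.04 − (0.0631/2)(−1.426) = +1.0850 V.
Finally ΔG = −nFE = −(2)(96485 C/mol)(+1.0850 V) = −209 kJ/mol.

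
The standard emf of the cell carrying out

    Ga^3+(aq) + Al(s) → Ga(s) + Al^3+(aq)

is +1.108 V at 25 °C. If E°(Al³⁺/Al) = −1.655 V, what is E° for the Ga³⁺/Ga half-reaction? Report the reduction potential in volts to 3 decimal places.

In the reaction as written the Ga³⁺/Ga couple is reduced (cathode) and Al³⁺/Al is oxidized (anode), so E°cell = E°(Ga³⁺/Ga) − E°(Al³⁺/Al).
E°(Ga³⁺/Ga) = E°cell + E°(anode) = +1.108 + (−1.655) = −0.547 V.

−0.547 V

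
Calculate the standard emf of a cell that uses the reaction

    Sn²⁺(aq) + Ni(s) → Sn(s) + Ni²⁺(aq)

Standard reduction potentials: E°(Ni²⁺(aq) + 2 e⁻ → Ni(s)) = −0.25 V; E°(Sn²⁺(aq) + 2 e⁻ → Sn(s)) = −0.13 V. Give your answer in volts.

+0.12 V

In the reaction as written, Sn²⁺(aq) is reduced (cathode) and Ni²⁺(aq) is produced by oxidation at the anode.
E°cell = E°(cathode) − E°(anode) = −0.13 − (−0.25) = +0.12 V.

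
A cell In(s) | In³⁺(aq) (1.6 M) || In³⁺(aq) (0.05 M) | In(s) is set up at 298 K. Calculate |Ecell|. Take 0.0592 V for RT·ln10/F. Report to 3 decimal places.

0.030 V

For a concentration cell E°cell = 0, since both electrodes use the same couple.
The compartment with the higher In³⁺(aq) concentration (1.6 M) acts as the cathode; ions are reduced there and produced at the dilute (0.05 M) anode.
With n = 3, Ecell = −(0.0592/3)·log([dilute]/[conc]) = −(0.0592/3)·log(0.05/1.6) = +0.030 V.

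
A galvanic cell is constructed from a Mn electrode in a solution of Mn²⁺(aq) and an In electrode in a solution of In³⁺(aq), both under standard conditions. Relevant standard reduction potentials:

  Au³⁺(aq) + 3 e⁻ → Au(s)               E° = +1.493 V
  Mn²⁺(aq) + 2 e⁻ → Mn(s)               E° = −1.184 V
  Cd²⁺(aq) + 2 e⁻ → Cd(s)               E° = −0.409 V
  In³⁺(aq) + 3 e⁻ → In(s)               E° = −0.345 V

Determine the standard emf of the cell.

+0.839 V

Of the two couples in this cell, the one with the more positive reduction potential is reduced at the cathode: here that is In³⁺/In (−0.345 V); Mn²⁺/Mn (−1.184 V) is the anode.
E°cell = E°(cathode) − E°(anode) = −0.345 − (−1.184) = +0.839 V.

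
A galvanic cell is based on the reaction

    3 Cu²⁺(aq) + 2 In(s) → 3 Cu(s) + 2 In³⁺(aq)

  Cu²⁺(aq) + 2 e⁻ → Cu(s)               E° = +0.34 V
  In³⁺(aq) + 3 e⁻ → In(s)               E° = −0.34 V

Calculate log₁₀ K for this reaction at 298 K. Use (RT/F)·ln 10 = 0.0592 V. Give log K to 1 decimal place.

The Cu²⁺/Cu couple is reduced (cathode); E°cell = +0.34 − (−0.34) = +0.68 V with n = 6.
At equilibrium E = 0, so log K = nE°cell / 0.0592 = (6)(+0.68) / 0.0592 = 68.9.

log K = 68.9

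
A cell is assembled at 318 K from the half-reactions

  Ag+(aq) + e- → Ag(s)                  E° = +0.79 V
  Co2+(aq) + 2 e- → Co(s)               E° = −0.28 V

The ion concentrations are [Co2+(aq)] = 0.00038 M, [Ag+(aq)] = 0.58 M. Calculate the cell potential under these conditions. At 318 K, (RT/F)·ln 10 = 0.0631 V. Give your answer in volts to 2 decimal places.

Since E°(Ag⁺/Ag) > E°(Co²⁺/Co), Ag⁺/Ag serves as the cathode.
The standard potential is +0.79 − (−0.28) = +1.07 V and the balanced reaction transfers n = 2 electrons.
The balanced reaction is 2 Ag+(aq) + Co(s) → 2 Ag(s) + Co2+(aq), so Q = [Co2+(aq)] / [Ag+(aq)]^2 = 0.00113 and log Q = −2.947.
Applying E = E° − (RT ln10/nF)·log Q gives +1.07 − (0.0631/2)(−2.947) = +1.16 V.

+1.16 V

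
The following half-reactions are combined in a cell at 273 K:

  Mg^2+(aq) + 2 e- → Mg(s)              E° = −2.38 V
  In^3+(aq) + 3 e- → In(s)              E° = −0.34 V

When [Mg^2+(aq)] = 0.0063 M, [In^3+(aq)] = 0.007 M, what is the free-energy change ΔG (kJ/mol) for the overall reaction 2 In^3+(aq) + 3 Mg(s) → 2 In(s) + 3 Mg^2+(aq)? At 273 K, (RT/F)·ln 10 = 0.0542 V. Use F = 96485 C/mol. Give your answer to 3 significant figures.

The standard cell potential is −0.34 − (−2.38) = +2.04 V, with n = 6 electrons in the balanced equation.
Here Q = [Mg^2+(aq)]^3 / [In^3+(aq)]^2 = 0.0051 (log Q = −2.292), giving E = +2.04 − (0.0542/6)·(−2.292) = +2.0607 V.
Finally ΔG = −nFE = −(6)(96485 C/mol)(+2.0607 V) = −1190 kJ/mol.

−1190 kJ/mol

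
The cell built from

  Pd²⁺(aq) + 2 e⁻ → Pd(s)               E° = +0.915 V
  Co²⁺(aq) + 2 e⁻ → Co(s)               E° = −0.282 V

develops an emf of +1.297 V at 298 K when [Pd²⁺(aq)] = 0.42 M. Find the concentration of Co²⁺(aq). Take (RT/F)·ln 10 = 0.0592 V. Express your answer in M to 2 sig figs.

Pd²⁺/Pd is the cathode (higher E°); E°cell = +0.915 − (−0.282) = +1.197 V with n = 2.
From the Nernst equation, log Q = n(E° − E)/0.0592 = 2·(+1.197 − (+1.297))/0.0592 = −3.378.
For Pd²⁺(aq) + Co(s) → Pd(s) + Co²⁺(aq), the reaction quotient is Q = [Co²⁺(aq)] / [Pd²⁺(aq)].
Substituting the known concentrations and solving, log [Co²⁺(aq)] = −3.755 and [Co²⁺(aq)] = 0.00018 M.

0.00018 M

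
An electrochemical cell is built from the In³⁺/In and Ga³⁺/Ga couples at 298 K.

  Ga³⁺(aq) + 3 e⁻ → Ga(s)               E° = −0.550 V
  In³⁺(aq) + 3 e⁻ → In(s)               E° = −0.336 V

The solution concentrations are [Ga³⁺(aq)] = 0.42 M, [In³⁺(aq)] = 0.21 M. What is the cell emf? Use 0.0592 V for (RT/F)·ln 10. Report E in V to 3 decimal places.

+0.208 V

The In³⁺/In couple has the more positive E°, so it is the cathode; Ga³⁺/Ga is the anode.
E°cell = E°cat − E°an = −0.336 − (−0.550) = +0.214 V; n = 3.
For the overall reaction In³⁺(aq) + Ga(s) → In(s) + Ga³⁺(aq), Q = [Ga³⁺(aq)] / [In³⁺(aq)] = 2, giving log Q = 0.301.
Applying E = E° − (RT ln10/nF)·log Q gives +0.214 − (0.0592/3)(0.301) = +0.208 V.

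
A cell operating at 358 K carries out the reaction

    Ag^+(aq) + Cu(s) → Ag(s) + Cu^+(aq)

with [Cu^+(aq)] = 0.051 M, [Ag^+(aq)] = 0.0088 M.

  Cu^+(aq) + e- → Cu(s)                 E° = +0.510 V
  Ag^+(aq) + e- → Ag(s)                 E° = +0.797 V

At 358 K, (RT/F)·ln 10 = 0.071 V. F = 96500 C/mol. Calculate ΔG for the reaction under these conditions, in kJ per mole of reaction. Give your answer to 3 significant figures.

E°cell = +0.797 − (+0.510) = +0.287 V; the balanced reaction transfers n = 1 electron.
Q = [Cu^+(aq)] / [Ag^+(aq)] = 5.8, so log Q = 0.763 and E = +0.287 − (0.071/1)(0.763) = +0.2328 V.
ΔG = −nFE = −(1)(96500)(+0.2328) J/mol = −22.5 kJ/mol.

−22.5 kJ/mol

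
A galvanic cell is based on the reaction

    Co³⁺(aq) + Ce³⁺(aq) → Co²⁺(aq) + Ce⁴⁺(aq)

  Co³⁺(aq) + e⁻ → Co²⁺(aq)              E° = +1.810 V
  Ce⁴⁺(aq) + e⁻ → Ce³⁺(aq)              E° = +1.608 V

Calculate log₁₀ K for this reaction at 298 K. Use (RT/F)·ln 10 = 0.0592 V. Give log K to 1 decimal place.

The Co³⁺/Co²⁺ couple is reduced (cathode); E°cell = +1.810 − (+1.608) = +0.202 V with n = 1.
At equilibrium E = 0, so log K = nE°cell / 0.0592 = (1)(+0.202) / 0.0592 = 3.4.

log K = 3.4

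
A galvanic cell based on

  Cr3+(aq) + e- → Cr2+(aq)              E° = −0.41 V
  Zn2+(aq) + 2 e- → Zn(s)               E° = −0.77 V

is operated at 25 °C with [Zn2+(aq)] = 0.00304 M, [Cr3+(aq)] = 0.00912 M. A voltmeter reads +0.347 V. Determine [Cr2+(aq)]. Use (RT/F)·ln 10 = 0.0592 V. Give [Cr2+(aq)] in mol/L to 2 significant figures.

0.27 M

Cr³⁺/Cr²⁺ is the cathode (higher E°); E°cell = −0.41 − (−0.77) = +0.36 V with n = 2.
Rearranging E = E° − (0.0592/n)·log Q gives log Q = 2(+0.36 − (+0.347))/0.0592 = 0.439.
For 2 Cr3+(aq) + Zn(s) → 2 Cr2+(aq) + Zn2+(aq), the reaction quotient is Q = ([Cr2+(aq)]^2·[Zn2+(aq)]) / [Cr3+(aq)]^2.
Isolating [Cr2+(aq)] in Q = 10^{0.439} yields log [Cr2+(aq)] = −0.562, i.e. 0.27 M.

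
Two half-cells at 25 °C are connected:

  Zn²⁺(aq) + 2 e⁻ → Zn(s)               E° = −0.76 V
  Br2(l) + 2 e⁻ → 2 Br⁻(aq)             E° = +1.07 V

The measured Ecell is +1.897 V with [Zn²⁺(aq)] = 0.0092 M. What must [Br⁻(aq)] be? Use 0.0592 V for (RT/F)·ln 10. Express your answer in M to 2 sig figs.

0.77 M

With Br₂/Br⁻ at the cathode and Zn²⁺/Zn at the anode, E°cell = +1.07 − (−0.76) = +1.83 V (n = 2).
Since E = E° − (0.0592/n)·log Q, log Q = n(E° − E)/0.0592 = −2.264.
Balancing electrons gives Br2(l) + Zn(s) → 2 Br⁻(aq) + Zn²⁺(aq); thus Q = [Br⁻(aq)]^2·[Zn²⁺(aq)].
Solving for the unknown gives log [Br⁻(aq)] = −0.114, so [Br⁻(aq)] ≈ 0.77 M.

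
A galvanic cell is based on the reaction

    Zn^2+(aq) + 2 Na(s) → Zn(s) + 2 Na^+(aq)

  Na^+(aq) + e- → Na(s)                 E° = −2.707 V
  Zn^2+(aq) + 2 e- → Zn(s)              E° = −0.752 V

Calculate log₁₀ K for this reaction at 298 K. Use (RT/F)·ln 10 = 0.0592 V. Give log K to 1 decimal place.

The Zn²⁺/Zn couple is reduced (cathode); E°cell = −0.752 − (−2.707) = +1.955 V with n = 2.
At equilibrium E = 0, so log K = nE°cell / 0.0592 = (2)(+1.955) / 0.0592 = 66.0.

log K = 66.0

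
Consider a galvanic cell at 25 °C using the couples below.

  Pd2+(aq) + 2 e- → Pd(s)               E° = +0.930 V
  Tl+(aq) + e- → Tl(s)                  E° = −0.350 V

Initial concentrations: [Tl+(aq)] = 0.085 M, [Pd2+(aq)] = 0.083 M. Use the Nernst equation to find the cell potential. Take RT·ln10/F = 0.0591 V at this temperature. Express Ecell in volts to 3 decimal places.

Pd²⁺/Pd is reduced (cathode, E° = +0.930 V) and Tl⁺/Tl is oxidized (anode).
E°cell = +0.930 − (−0.350) = +1.280 V, with n = 2 electrons transferred.
Balancing gives Pd2+(aq) + 2 Tl(s) → Pd(s) + 2 Tl+(aq); hence Q = [Tl+(aq)]^2 / [Pd2+(aq)] = 0.087 (log Q = −1.060).
By the Nernst equation, E = +1.280 − (0.0591/2)·(−1.060) = +1.311 V.

+1.311 V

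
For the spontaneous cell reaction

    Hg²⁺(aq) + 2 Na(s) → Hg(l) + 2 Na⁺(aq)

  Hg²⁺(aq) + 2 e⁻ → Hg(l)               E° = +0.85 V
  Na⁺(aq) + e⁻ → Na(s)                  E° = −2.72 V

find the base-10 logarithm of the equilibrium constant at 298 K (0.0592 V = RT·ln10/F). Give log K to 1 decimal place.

The Hg²⁺/Hg couple is reduced (cathode); E°cell = +0.85 − (−2.72) = +3.57 V with n = 2.
At equilibrium E = 0, so log K = nE°cell / 0.0592 = (2)(+3.57) / 0.0592 = 120.6.

log K = 120.6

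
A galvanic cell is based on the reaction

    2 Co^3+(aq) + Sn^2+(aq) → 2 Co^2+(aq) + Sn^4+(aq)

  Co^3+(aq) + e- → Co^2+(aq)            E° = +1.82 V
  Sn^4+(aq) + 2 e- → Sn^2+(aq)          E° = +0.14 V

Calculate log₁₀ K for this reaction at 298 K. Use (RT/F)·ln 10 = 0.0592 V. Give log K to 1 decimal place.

log K = 56.8

The Co³⁺/Co²⁺ couple is reduced (cathode); E°cell = +1.82 − (+0.14) = +1.68 V with n = 2.
At equilibrium E = 0, so log K = nE°cell / 0.0592 = (2)(+1.68) / 0.0592 = 56.8.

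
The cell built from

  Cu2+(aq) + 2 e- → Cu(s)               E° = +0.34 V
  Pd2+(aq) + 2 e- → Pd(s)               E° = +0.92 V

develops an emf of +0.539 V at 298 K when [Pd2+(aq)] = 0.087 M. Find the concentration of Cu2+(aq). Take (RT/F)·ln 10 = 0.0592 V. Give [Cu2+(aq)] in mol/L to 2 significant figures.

2.1 M

With Pd²⁺/Pd at the cathode and Cu²⁺/Cu at the anode, E°cell = +0.92 − (+0.34) = +0.58 V (n = 2).
Since E = E° − (0.0592/n)·log Q, log Q = n(E° − E)/0.0592 = 1.385.
Balancing electrons gives Pd2+(aq) + Cu(s) → Pd(s) + Cu2+(aq); thus Q = [Cu2+(aq)] / [Pd2+(aq)].
Solving for the unknown gives log [Cu2+(aq)] = 0.325, so [Cu2+(aq)] ≈ 2.1 M.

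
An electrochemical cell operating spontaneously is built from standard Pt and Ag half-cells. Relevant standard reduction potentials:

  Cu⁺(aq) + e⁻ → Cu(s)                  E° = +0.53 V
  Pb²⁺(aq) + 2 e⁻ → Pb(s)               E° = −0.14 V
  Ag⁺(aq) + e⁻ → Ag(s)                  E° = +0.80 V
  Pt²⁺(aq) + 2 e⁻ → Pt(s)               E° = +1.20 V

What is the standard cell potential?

Of the two couples in this cell, the one with the more positive reduction potential is reduced at the cathode: here that is Pt²⁺/Pt (+1.20 V); Ag⁺/Ag (+0.80 V) is the anode.
E°cell = E°(cathode) − E°(anode) = +1.20 − (+0.80) = +0.40 V.

+0.40 V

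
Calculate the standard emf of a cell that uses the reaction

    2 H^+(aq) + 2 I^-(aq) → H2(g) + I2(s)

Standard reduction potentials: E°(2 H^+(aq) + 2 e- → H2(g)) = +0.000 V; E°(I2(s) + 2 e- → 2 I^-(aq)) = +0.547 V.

H^+(aq) gains electrons, so the 2H⁺/H₂ couple is the cathode; the I₂/I⁻ couple is the anode.
E°cell = E°(cathode) − E°(anode) = +0.000 − (+0.547) = −0.547 V.
The negative E°cell means the reaction is non-spontaneous in the direction written.

−0.547 V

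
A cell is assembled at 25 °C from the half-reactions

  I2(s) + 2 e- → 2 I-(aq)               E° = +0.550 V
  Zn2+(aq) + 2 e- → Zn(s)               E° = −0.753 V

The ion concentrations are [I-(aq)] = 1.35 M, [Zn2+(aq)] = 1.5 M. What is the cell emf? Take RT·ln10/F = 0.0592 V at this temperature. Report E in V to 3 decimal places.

+1.290 V

I₂/I⁻ is reduced (cathode, E° = +0.550 V) and Zn²⁺/Zn is oxidized (anode).
The standard potential is +0.550 − (−0.753) = +1.303 V and the balanced reaction transfers n = 2 electrons.
The balanced reaction is I2(s) + Zn(s) → 2 I-(aq) + Zn2+(aq), so Q = [I-(aq)]^2·[Zn2+(aq)] = 2.73 and log Q = 0.437.
Applying E = E° − (RT ln10/nF)·log Q gives +1.303 − (0.0592/2)(0.437) = +1.290 V.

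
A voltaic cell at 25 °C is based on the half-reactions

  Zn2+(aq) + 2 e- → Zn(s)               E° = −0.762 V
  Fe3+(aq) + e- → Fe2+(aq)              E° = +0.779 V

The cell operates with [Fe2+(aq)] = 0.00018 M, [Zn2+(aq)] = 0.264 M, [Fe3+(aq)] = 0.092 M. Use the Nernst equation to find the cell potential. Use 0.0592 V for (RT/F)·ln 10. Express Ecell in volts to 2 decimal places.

+1.72 V

Fe³⁺/Fe²⁺ is reduced (cathode, E° = +0.779 V) and Zn²⁺/Zn is oxidized (anode).
E°cell = +0.779 − (−0.762) = +1.541 V, with n = 2 electrons transferred.
The balanced reaction is 2 Fe3+(aq) + Zn(s) → 2 Fe2+(aq) + Zn2+(aq), so Q = ([Fe2+(aq)]^2·[Zn2+(aq)]) / [Fe3+(aq)]^2 = 1.01×10^−6 and log Q = −5.995.
By the Nernst equation, E = +1.541 − (0.0592/2)·(−5.995) = +1.72 V.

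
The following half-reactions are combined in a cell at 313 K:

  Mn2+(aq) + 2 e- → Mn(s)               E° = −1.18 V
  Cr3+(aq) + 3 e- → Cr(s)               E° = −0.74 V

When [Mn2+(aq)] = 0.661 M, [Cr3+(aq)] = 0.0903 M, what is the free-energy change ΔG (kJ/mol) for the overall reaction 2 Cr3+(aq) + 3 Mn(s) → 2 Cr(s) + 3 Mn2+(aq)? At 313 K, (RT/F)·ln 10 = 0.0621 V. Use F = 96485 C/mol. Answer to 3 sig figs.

The standard cell potential is −0.74 − (−1.18) = +0.44 V, with n = 6 electrons in the balanced equation.
The reaction quotient is [Mn2+(aq)]^3 / [Cr3+(aq)]^2 = 35.4; by Nernst, E = +0.44 − (0.0621/6)(1.549) = +0.4240 V.
Then ΔG = −nFE = −6 × 96485 × +0.4240 J/mol = −245 kJ/mol.

−245 kJ/mol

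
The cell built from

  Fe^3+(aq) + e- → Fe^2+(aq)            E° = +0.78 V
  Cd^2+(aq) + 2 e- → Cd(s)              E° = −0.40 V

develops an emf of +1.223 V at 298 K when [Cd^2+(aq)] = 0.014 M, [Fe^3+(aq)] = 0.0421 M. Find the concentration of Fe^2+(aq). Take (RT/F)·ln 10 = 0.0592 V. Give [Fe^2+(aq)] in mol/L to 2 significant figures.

Fe³⁺/Fe²⁺ is the cathode (higher E°); E°cell = +0.78 − (−0.40) = +1.18 V with n = 2.
From the Nernst equation, log Q = n(E° − E)/0.0592 = 2·(+1.18 − (+1.223))/0.0592 = −1.453.
The balanced reaction is 2 Fe^3+(aq) + Cd(s) → 2 Fe^2+(aq) + Cd^2+(aq), so Q = ([Fe^2+(aq)]^2·[Cd^2+(aq)]) / [Fe^3+(aq)]^2.
Substituting the known concentrations and solving, log [Fe^2+(aq)] = −1.175 and [Fe^2+(aq)] = 0.067 M.

0.067 M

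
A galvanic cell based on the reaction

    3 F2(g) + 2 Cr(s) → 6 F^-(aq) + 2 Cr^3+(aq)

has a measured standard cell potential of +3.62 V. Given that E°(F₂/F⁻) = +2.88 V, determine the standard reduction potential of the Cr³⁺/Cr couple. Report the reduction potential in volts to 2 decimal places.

In the reaction as written the F₂/F⁻ couple is reduced (cathode) and Cr³⁺/Cr is oxidized (anode), so E°cell = E°(F₂/F⁻) − E°(Cr³⁺/Cr).
E°(Cr³⁺/Cr) = E°(cathode) − E°cell = +2.88 − (+3.62) = −0.74 V.

−0.74 V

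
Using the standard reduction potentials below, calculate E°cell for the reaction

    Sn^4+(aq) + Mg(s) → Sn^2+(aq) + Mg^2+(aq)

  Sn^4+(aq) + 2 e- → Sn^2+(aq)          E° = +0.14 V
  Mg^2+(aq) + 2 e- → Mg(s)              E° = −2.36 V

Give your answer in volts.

In the reaction as written, Sn^4+(aq) is reduced (cathode) and Mg^2+(aq) is produced by oxidation at the anode.
E°cell = E°(cathode) − E°(anode) = +0.14 − (−2.36) = +2.50 V.
The positive value indicates the reaction is spontaneous as written.

+2.50 V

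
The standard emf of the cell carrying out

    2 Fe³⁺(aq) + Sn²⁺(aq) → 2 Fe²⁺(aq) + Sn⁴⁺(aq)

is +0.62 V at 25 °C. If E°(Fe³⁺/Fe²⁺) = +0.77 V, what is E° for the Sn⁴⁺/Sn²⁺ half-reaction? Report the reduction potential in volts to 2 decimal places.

+0.15 V

In the reaction as written the Fe³⁺/Fe²⁺ couple is reduced (cathode) and Sn⁴⁺/Sn²⁺ is oxidized (anode), so E°cell = E°(Fe³⁺/Fe²⁺) − E°(Sn⁴⁺/Sn²⁺).
E°(Sn⁴⁺/Sn²⁺) = E°(cathode) − E°cell = +0.77 − (+0.62) = +0.15 V.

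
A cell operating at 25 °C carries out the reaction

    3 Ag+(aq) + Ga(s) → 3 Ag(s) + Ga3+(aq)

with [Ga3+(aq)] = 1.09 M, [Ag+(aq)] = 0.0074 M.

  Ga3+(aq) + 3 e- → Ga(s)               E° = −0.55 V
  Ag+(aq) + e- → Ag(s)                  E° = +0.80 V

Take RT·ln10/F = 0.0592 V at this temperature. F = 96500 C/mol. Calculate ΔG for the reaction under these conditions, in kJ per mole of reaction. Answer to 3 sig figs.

With Ag⁺/Ag reduced at the cathode, E°cell = +0.80 − (−0.55) = +1.35 V and n = 3.
Q = [Ga3+(aq)] / [Ag+(aq)]^3 = 2.69×10^6, so log Q = 6.430 and E = +1.35 − (0.0592/3)(6.430) = +1.2231 V.
Then ΔG = −nFE = −3 × 96500 × +1.2231 J/mol = −354 kJ/mol.

−354 kJ/mol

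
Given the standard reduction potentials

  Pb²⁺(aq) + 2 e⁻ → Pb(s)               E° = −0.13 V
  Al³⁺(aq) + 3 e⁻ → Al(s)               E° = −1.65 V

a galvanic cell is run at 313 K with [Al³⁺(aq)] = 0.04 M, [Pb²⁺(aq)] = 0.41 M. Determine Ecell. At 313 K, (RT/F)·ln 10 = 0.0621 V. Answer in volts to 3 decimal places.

Pb²⁺/Pb is reduced (cathode, E° = −0.13 V) and Al³⁺/Al is oxidized (anode).
The standard potential is −0.13 − (−1.65) = +1.52 V and the balanced reaction transfers n = 6 electrons.
The balanced reaction is 3 Pb²⁺(aq) + 2 Al(s) → 3 Pb(s) + 2 Al³⁺(aq), so Q = [Al³⁺(aq)]^2 / [Pb²⁺(aq)]^3 = 0.0232 and log Q = −1.634.
E = E° − (0.0621/n)·log Q = +1.52 − (0.0621/6)(−1.634) = +1.537 V.

+1.537 V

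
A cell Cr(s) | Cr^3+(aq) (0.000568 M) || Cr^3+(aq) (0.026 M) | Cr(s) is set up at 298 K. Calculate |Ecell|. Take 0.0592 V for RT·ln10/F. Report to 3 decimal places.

For a concentration cell E°cell = 0, since both electrodes use the same couple.
The compartment with the higher Cr^3+(aq) concentration (0.026 M) acts as the cathode; ions are reduced there and produced at the dilute (0.000568 M) anode.
With n = 3, Ecell = −(0.0592/3)·log([dilute]/[conc]) = −(0.0592/3)·log(0.000568/0.026) = +0.033 V.

0.033 V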